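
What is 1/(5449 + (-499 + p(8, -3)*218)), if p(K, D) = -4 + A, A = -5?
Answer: 1/2988 ≈ 0.00033467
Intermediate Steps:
p(K, D) = -9 (p(K, D) = -4 - 5 = -9)
1/(5449 + (-499 + p(8, -3)*218)) = 1/(5449 + (-499 - 9*218)) = 1/(5449 + (-499 - 1962)) = 1/(5449 - 2461) = 1/2988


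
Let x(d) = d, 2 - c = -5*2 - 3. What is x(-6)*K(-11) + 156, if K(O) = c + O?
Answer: 132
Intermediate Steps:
c = 15 (c = 2 - (-5*2 - 3) = 2 - (-10 - 3) = 2 - 1*(-13) = 2 + 13 = 15)
K(O) = 15 + O
x(-6)*K(-11) + 156 = -6*(15 - 11) + 156 = -6*4 + 156 = -24 + 156 = 132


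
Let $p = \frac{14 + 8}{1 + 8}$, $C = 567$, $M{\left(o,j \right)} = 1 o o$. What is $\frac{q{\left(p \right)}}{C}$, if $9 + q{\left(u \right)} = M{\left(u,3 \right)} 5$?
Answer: $\frac{1691}{45927} \approx 0.036819$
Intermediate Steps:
$M{\left(o,j \right)} = o^{2}$ ($M{\left(o,j \right)} = o o = o^{2}$)
$p = \frac{22}{9} \approx 2.4444$
$q{\left(u \right)} = -9 + 5 u^{2}$ ($q{\left(u \right)} = -9 + u^{2} \cdot 5 = -9 + 5 u^{2}$)
$\frac{q{\left(p \right)}}{C} = \frac{-9 + 5 \left(\frac{22}{9}\right)^{2}}{567} = \left(-9 + 5 \cdot \frac{484}{81}\right) \frac{1}{567} = \left(-9 + \frac{2420}{81}\right) \frac{1}{567} = \frac{1691}{81} \cdot \frac{1}{567} = \frac{1691}{45927}$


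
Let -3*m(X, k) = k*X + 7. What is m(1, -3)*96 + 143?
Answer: 15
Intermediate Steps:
m(X, k) = -7/3 - X*k/3 (m(X, k) = -(k*X + 7)/3 = -(X*k + 7)/3 = -(7 + X*k)/3 = -7/3 - X*k/3)
m(1, -3)*96 + 143 = (-7/3 - 1/3*1*(-3))*96 + 143 = (-7/3 + 1)*96 + 143 = -4/3*96 + 143 = -128 + 143 = 15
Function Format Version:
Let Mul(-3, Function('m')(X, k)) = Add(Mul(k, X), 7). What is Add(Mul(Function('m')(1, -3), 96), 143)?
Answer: 15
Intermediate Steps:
Function('m')(X, k) = Add(Rational(-7, 3), Mul(Rational(-1, 3), X, k)) (Function('m')(X, k) = Mul(Rational(-1, 3), Add(Mul(k, X), 7)) = Mul(Rational(-1, 3), Add(Mul(X, k), 7)) = Mul(Rational(-1, 3), Add(7, Mul(X, k))) = Add(Rational(-7, 3), Mul(Rational(-1, 3), X, k)))
Add(Mul(Function('m')(1, -3), 96), 143) = Add(Mul(Add(Rational(-7, 3), Mul(Rational(-1, 3), 1, -3)), 96), 143) = Add(Mul(Add(Rational(-7, 3), 1), 96), 143) = Add(Mul(Rational(-4, 3), 96), 143) = Add(-128, 143) = 15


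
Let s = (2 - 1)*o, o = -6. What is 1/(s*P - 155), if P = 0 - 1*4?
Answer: -1/131 ≈ -0.0076336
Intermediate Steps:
P = -4 (P = 0 - 4 = -4)
s = -6 (s = (2 - 1)*(-6) = 1*(-6) = -6)
1/(s*P - 155) = 1/(-6*(-4) - 155) = 1/(24 - 155) = 1/(-131) = -1/131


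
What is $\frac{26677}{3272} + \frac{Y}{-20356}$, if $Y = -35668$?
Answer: $\frac{164935677}{16651208} \approx 9.9053$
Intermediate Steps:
$\frac{26677}{3272} + \frac{Y}{-20356} = \frac{26677}{3272} - \frac{35668}{-20356} = 26677 \cdot \frac{1}{3272} - - \frac{8917}{5089} = \frac{26677}{3272} + \frac{8917}{5089} = \frac{164935677}{16651208}$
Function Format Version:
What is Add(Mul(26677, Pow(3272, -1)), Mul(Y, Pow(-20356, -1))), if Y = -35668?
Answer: Rational(164935677, 16651208) ≈ 9.9053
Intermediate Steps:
Add(Mul(26677, Pow(3272, -1)), Mul(Y, Pow(-20356, -1))) = Add(Mul(26677, Pow(3272, -1)), Mul(-35668, Pow(-20356, -1))) = Add(Mul(26677, Rational(1, 3272)), Mul(-35668, Rational(-1, 20356))) = Add(Rational(26677, 3272), Rational(8917, 5089)) = Rational(164935677, 16651208)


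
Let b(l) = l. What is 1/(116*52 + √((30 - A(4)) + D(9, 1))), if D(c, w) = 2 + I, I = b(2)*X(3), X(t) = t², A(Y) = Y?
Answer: 3016/18192489 - √46/36384978 ≈ 0.00016560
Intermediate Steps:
I = 18 (I = 2*3² = 2*9 = 18)
D(c, w) = 20 (D(c, w) = 2 + 18 = 20)
1/(116*52 + √((30 - A(4)) + D(9, 1))) = 1/(116*52 + √((30 - 1*4) + 20)) = 1/(6032 + √((30 - 4) + 20)) = 1/(6032 + √(26 + 20)) = 1/(6032 + √46)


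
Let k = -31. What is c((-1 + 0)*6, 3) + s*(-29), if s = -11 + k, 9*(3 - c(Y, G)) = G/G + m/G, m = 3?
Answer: 10987/9 ≈ 1220.8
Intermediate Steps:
c(Y, G) = 26/9 - 1/(3*G) (c(Y, G) = 3 - (G/G + 3/G)/9 = 3 - (1 + 3/G)/9 = 3 + (-⅑ - 1/(3*G)) = 26/9 - 1/(3*G))
s = -42 (s = -11 - 31 = -42)
c((-1 + 0)*6, 3) + s*(-29) = (⅑)*(-3 + 26*3)/3 - 42*(-29) = (⅑)*(⅓)*(-3 + 78) + 1218 = (⅑)*(⅓)*75 + 1218 = 25/9 + 1218 = 10987/9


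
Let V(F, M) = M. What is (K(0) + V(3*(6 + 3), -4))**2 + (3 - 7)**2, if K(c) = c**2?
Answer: 32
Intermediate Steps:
(K(0) + V(3*(6 + 3), -4))**2 + (3 - 7)**2 = (0**2 - 4)**2 + (3 - 7)**2 = (0 - 4)**2 + (-4)**2 = (-4)**2 + 16 = 16 + 16 = 32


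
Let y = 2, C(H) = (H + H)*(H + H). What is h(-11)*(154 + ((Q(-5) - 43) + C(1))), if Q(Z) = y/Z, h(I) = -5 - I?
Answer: 3438/5 ≈ 687.60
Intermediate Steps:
C(H) = 4*H² (C(H) = (2*H)*(2*H) = 4*H²)
Q(Z) = 2/Z
h(-11)*(154 + ((Q(-5) - 43) + C(1))) = (-5 - 1*(-11))*(154 + ((2/(-5) - 43) + 4*1²)) = (-5 + 11)*(154 + ((2*(-⅕) - 43) + 4*1)) = 6*(154 + ((-⅖ - 43) + 4)) = 6*(154 + (-217/5 + 4)) = 6*(154 - 197/5) = 6*(573/5) = 3438/5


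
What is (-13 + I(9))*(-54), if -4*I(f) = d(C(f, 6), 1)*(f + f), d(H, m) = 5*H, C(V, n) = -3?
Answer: -2943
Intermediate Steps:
I(f) = 15*f/2 (I(f) = -5*(-3)*(f + f)/4 = -(-15)*2*f/4 = -(-15)*f/2 = 15*f/2)
(-13 + I(9))*(-54) = (-13 + (15/2)*9)*(-54) = (-13 + 135/2)*(-54) = (109/2)*(-54) = -2943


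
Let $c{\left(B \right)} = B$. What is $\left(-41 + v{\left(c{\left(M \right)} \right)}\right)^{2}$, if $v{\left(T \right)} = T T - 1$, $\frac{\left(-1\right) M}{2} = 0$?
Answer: $1764$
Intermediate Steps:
$M = 0$ ($M = \left(-2\right) 0 = 0$)
$v{\left(T \right)} = -1 + T^{2}$ ($v{\left(T \right)} = T^{2} - 1 = -1 + T^{2}$)
$\left(-41 + v{\left(c{\left(M \right)} \right)}\right)^{2} = \left(-41 - \left(1 - 0^{2}\right)\right)^{2} = \left(-41 + \left(-1 + 0\right)\right)^{2} = \left(-41 - 1\right)^{2} = \left(-42\right)^{2} = 1764$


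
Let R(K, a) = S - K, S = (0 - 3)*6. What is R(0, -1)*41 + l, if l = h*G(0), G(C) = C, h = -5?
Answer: -738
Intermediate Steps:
S = -18 (S = -3*6 = -18)
R(K, a) = -18 - K
l = 0 (l = -5*0 = 0)
R(0, -1)*41 + l = (-18 - 1*0)*41 + 0 = (-18 + 0)*41 + 0 = -18*41 + 0 = -738 + 0 = -738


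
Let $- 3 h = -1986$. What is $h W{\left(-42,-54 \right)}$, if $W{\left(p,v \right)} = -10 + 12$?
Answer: $1324$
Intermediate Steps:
$W{\left(p,v \right)} = 2$
$h = 662$ ($h = \left(- \frac{1}{3}\right) \left(-1986\right) = 662$)
$h W{\left(-42,-54 \right)} = 662 \cdot 2 = 1324$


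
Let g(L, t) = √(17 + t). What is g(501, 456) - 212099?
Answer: -212099 + √473 ≈ -2.1208e+5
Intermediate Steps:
g(501, 456) - 212099 = √(17 + 456) - 212099 = √473 - 212099 = -212099 + √473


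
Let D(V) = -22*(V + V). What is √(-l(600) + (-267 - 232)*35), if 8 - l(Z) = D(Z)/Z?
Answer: I*√17517 ≈ 132.35*I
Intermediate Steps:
D(V) = -44*V
l(Z) = 52 (l(Z) = 8 - (-44*Z)/Z = 8 - 1*(-44) = 8 + 44 = 52)
√(-l(600) + (-267 - 232)*35) = √(-1*52 + (-267 - 232)*35) = √(-52 - 499*35) = √(-52 - 17465) = √(-17517) = I*√17517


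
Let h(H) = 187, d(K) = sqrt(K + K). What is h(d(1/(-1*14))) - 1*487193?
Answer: -487006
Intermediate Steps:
d(K) = sqrt(2)*sqrt(K) (d(K) = sqrt(2*K) = sqrt(2)*sqrt(K))
h(d(1/(-1*14))) - 1*487193 = 187 - 1*487193 = 187 - 487193 = -487006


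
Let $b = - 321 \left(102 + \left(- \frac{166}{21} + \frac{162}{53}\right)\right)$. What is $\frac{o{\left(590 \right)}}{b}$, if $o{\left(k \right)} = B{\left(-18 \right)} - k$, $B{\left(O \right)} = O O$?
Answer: $\frac{49343}{5784955} \approx 0.0085295$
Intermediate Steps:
$B{\left(O \right)} = O^{2}$
$o{\left(k \right)} = 324 - k$ ($o{\left(k \right)} = \left(-18\right)^{2} - k = 324 - k$)
$b = - \frac{11569910}{371}$ ($b = - 321 \left(102 + \left(\left(-166\right) \frac{1}{21} + 162 \cdot \frac{1}{53}\right)\right) = - 321 \left(102 + \left(- \frac{166}{21} + \frac{162}{53}\right)\right) = - 321 \left(102 - \frac{5396}{1113}\right) = \left(-321\right) \frac{108130}{1113} = - \frac{11569910}{371} \approx -31186.0$)
$\frac{o{\left(590 \right)}}{b} = \frac{324 - 590}{- \frac{11569910}{371}} = \left(324 - 590\right) \left(- \frac{371}{11569910}\right) = \left(-266\right) \left(- \frac{371}{11569910}\right) = \frac{49343}{5784955}$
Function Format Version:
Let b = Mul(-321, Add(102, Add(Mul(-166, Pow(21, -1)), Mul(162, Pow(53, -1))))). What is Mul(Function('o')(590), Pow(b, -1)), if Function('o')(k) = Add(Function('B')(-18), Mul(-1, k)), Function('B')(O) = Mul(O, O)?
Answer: Rational(49343, 5784955) ≈ 0.0085295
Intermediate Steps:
Function('B')(O) = Pow(O, 2)
Function('o')(k) = Add(324, Mul(-1, k)) (Function('o')(k) = Add(Pow(-18, 2), Mul(-1, k)) = Add(324, Mul(-1, k)))
b = Rational(-11569910, 371) (b = Mul(-321, Add(102, Add(Mul(-166, Rational(1, 21)), Mul(162, Rational(1, 53))))) = Mul(-321, Add(102, Add(Rational(-166, 21), Rational(162, 53)))) = Mul(-321, Add(102, Rational(-5396, 1113))) = Mul(-321, Rational(108130, 1113)) = Rational(-11569910, 371) ≈ -31186.)
Mul(Function('o')(590), Pow(b, -1)) = Mul(Add(324, Mul(-1, 590)), Pow(Rational(-11569910, 371), -1)) = Mul(Add(324, -590), Rational(-371, 11569910)) = Mul(-266, Rational(-371, 11569910)) = Rational(49343, 5784955)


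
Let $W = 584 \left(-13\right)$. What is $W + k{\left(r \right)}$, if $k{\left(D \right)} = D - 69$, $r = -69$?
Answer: $-7730$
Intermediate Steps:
$k{\left(D \right)} = -69 + D$
$W = -7592$
$W + k{\left(r \right)} = -7592 - 138 = -7730$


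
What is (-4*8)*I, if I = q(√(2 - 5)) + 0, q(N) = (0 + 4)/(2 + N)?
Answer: -256/7 + 128*I*√3/7 ≈ -36.571 + 31.672*I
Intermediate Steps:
q(N) = 4/(2 + N)
I = 4/(2 + I*√3) (I = 4/(2 + √(2 - 5)) + 0 = 4/(2 + √(-3)) + 0 = 4/(2 + I*√3) + 0 = 4/(2 + I*√3) ≈ 1.1429 - 0.98974*I)
(-4*8)*I = (-4*8)*(8/7 - 4*I*√3/7) = -32*(8/7 - 4*I*√3/7) = -256/7 + 128*I*√3/7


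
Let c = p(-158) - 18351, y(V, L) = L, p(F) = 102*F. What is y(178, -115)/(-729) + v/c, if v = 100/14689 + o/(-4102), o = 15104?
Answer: 39831936970069/252329280278859 ≈ 0.15786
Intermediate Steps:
c = -34467 (c = 102*(-158) - 18351 = -16116 - 18351 = -34467)
v = -110726228/30127139 (v = 100/14689 + 15104/(-4102) = 100*(1/14689) + 15104*(-1/4102) = 100/14689 - 7552/2051 = -110726228/30127139 ≈ -3.6753)
y(178, -115)/(-729) + v/c = -115/(-729) - 110726228/30127139/(-34467) = -115*(-1/729) - 110726228/30127139*(-1/34467) = 115/729 + 110726228/1038392099913 = 39831936970069/252329280278859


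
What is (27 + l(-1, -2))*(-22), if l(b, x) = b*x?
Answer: -638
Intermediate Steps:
(27 + l(-1, -2))*(-22) = (27 - 1*(-2))*(-22) = (27 + 2)*(-22) = 29*(-22) = -638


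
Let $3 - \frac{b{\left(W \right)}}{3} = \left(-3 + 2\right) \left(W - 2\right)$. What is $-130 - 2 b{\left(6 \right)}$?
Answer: $-172$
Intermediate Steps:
$b{\left(W \right)} = 3 + 3 W$ ($b{\left(W \right)} = 9 - 3 \left(-3 + 2\right) \left(W - 2\right) = 9 - 3 \left(- (-2 + W)\right) = 9 - 3 \left(2 - W\right) = 9 + \left(-6 + 3 W\right) = 3 + 3 W$)
$-130 - 2 b{\left(6 \right)} = -130 - 2 \left(3 + 3 \cdot 6\right) = -130 - 2 \left(3 + 18\right) = -130 - 42 = -172$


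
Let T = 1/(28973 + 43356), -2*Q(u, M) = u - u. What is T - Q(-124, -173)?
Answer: 1/72329 ≈ 1.3826e-5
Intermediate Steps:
Q(u, M) = 0 (Q(u, M) = -(u - u)/2 = -½*0 = 0)
T = 1/72329 ≈ 1.3826e-5
T - Q(-124, -173) = 1/72329 - 1*0 = 1/72329 + 0 = 1/72329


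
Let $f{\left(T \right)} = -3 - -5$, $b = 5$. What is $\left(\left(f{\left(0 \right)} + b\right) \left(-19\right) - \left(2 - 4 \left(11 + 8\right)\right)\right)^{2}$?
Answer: $3481$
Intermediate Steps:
$f{\left(T \right)} = 2$ ($f{\left(T \right)} = -3 + 5 = 2$)
$\left(\left(f{\left(0 \right)} + b\right) \left(-19\right) - \left(2 - 4 \left(11 + 8\right)\right)\right)^{2} = \left(\left(2 + 5\right) \left(-19\right) - \left(2 - 4 \left(11 + 8\right)\right)\right)^{2} = \left(7 \left(-19\right) + \left(-2 + 4 \cdot 19\right)\right)^{2} = \left(-133 + \left(-2 + 76\right)\right)^{2} = \left(-133 + 74\right)^{2} = \left(-59\right)^{2} = 3481$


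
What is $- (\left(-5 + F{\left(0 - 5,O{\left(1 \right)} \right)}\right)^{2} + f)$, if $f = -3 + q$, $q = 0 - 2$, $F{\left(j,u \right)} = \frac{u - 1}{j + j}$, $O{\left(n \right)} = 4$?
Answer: $- \frac{2309}{100} \approx -23.09$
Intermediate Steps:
$F{\left(j,u \right)} = \frac{-1 + u}{2 j}$
$q = -2$
$f = -5$ ($f = -3 - 2 = -5$)
$- (\left(-5 + F{\left(0 - 5,O{\left(1 \right)} \right)}\right)^{2} + f) = - (\left(-5 + \frac{-1 + 4}{2 \left(0 - 5\right)}\right)^{2} - 5) = - (\left(-5 + \frac{1}{2} \frac{1}{0 - 5} \cdot 3\right)^{2} - 5) = - (\left(-5 + \frac{1}{2} \frac{1}{-5} \cdot 3\right)^{2} - 5) = - (\left(-5 + \frac{1}{2} \left(- \frac{1}{5}\right) 3\right)^{2} - 5) = - (\left(-5 - \frac{3}{10}\right)^{2} - 5) = - (\left(- \frac{53}{10}\right)^{2} - 5) = - (\frac{2809}{100} - 5) = \left(-1\right) \frac{2309}{100} = - \frac{2309}{100}$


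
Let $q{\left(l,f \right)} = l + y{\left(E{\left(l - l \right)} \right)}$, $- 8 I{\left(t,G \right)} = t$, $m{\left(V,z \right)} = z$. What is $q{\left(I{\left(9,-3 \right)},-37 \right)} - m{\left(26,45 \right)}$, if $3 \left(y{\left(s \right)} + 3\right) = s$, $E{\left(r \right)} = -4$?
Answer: $- \frac{1211}{24} \approx -50.458$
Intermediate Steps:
$y{\left(s \right)} = -3 + \frac{s}{3}$
$I{\left(t,G \right)} = - \frac{t}{8}$
$q{\left(l,f \right)} = - \frac{13}{3} + l$ ($q{\left(l,f \right)} = l + \left(-3 + \frac{1}{3} \left(-4\right)\right) = l - \frac{13}{3} = - \frac{13}{3} + l$)
$q{\left(I{\left(9,-3 \right)},-37 \right)} - m{\left(26,45 \right)} = \left(- \frac{13}{3} - \frac{9}{8}\right) - 45 = - \frac{131}{24} - 45 = - \frac{1211}{24}$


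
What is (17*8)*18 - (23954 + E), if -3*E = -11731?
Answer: -76249/3 ≈ -25416.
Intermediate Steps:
E = 11731/3 (E = -1/3*(-11731) = 11731/3 ≈ 3910.3)
(17*8)*18 - (23954 + E) = (17*8)*18 - (23954 + 11731/3) = 136*18 - 1*83593/3 = 2448 - 83593/3 = -76249/3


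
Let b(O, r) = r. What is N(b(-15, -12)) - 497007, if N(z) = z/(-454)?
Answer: -112820583/227 ≈ -4.9701e+5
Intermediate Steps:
N(z) = -z/454 (N(z) = z*(-1/454) = -z/454)
N(b(-15, -12)) - 497007 = -1/454*(-12) - 497007 = 6/227 - 497007 = -112820583/227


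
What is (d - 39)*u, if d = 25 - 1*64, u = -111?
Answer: 8658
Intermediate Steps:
d = -39 (d = 25 - 64 = -39)
(d - 39)*u = (-39 - 39)*(-111) = -78*(-111) = 8658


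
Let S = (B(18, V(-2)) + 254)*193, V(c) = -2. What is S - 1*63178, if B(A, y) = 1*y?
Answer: -14542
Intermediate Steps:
B(A, y) = y
S = 48636 (S = (-2 + 254)*193 = 252*193 = 48636)
S - 1*63178 = 48636 - 1*63178 = 48636 - 63178 = -14542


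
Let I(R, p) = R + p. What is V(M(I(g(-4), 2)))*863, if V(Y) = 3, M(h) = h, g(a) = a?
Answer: 2589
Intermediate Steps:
V(M(I(g(-4), 2)))*863 = 3*863 = 2589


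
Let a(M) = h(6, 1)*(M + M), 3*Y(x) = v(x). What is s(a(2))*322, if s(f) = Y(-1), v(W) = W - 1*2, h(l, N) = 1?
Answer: -322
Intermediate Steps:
v(W) = -2 + W (v(W) = W - 2 = -2 + W)
Y(x) = -⅔ + x/3 (Y(x) = (-2 + x)/3 = -⅔ + x/3)
a(M) = 2*M (a(M) = 1*(M + M) = 1*(2*M) = 2*M)
s(f) = -1 (s(f) = -⅔ + (⅓)*(-1) = -⅔ - ⅓ = -1)
s(a(2))*322 = -1*322 = -322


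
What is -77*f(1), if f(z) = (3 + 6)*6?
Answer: -4158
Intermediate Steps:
f(z) = 54 (f(z) = 9*6 = 54)
-77*f(1) = -77*54 = -4158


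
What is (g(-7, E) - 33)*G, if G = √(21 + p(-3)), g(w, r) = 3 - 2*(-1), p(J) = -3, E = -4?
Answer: -84*√2 ≈ -118.79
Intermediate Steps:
g(w, r) = 5 (g(w, r) = 3 + 2 = 5)
G = 3*√2 (G = √(21 - 3) = √18 = 3*√2 ≈ 4.2426)
(g(-7, E) - 33)*G = (5 - 33)*(3*√2) = -84*√2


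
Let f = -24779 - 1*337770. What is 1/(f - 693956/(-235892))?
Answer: -58973/21380428688 ≈ -2.7583e-6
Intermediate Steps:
f = -362549 (f = -24779 - 337770 = -362549)
1/(f - 693956/(-235892)) = 1/(-362549 - 693956/(-235892)) = 1/(-362549 - 693956*(-1/235892)) = 1/(-362549 + 173489/58973) = 1/(-21380428688/58973) = -58973/21380428688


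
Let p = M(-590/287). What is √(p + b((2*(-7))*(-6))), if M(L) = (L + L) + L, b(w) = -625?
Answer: I*√51988615/287 ≈ 25.123*I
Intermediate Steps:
M(L) = 3*L (M(L) = 2*L + L = 3*L)
p = -1770/287 (p = 3*(-590/287) = -1770/287 ≈ -6.1672)
√(p + b((2*(-7))*(-6))) = √(-1770/287 - 625) = √(-181145/287) = I*√51988615/287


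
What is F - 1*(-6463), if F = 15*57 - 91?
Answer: 7227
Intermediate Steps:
F = 764 (F = 855 - 91 = 764)
F - 1*(-6463) = 764 - 1*(-6463) = 764 + 6463 = 7227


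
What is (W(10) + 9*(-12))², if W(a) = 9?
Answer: 9801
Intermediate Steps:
(W(10) + 9*(-12))² = (9 + 9*(-12))² = (9 - 108)² = (-99)² = 9801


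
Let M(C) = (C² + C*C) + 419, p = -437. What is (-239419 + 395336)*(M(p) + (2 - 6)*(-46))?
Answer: 59644645097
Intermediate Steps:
M(C) = 419 + 2*C² (M(C) = (C² + C²) + 419 = 2*C² + 419 = 419 + 2*C²)
(-239419 + 395336)*(M(p) + (2 - 6)*(-46)) = (-239419 + 395336)*((419 + 2*(-437)²) + (2 - 6)*(-46)) = 155917*((419 + 2*190969) - 4*(-46)) = 155917*((419 + 381938) + 184) = 155917*(382357 + 184) = 155917*382541 = 59644645097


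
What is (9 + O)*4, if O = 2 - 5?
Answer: 24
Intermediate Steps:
O = -3
(9 + O)*4 = (9 - 3)*4 = 6*4 = 24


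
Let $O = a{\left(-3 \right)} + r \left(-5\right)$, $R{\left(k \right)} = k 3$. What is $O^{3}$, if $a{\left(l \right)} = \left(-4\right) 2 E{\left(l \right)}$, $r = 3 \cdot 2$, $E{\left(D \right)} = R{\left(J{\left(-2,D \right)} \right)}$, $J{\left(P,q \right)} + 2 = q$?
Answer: $729000$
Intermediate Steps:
$J{\left(P,q \right)} = -2 + q$
$R{\left(k \right)} = 3 k$
$E{\left(D \right)} = -6 + 3 D$ ($E{\left(D \right)} = 3 \left(-2 + D\right) = -6 + 3 D$)
$r = 6$
$a{\left(l \right)} = 48 - 24 l$ ($a{\left(l \right)} = \left(-4\right) 2 \left(-6 + 3 l\right) = - 8 \left(-6 + 3 l\right) = 48 - 24 l$)
$O = 90$ ($O = \left(48 - -72\right) + 6 \left(-5\right) = \left(48 + 72\right) - 30 = 120 - 30 = 90$)
$O^{3} = 90^{3} = 729000$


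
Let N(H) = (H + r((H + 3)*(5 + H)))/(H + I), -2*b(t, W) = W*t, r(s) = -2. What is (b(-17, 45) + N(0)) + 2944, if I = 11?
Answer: 73179/22 ≈ 3326.3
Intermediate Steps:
b(t, W) = -W*t/2
N(H) = (-2 + H)/(11 + H) (N(H) = (H - 2)/(H + 11) = (-2 + H)/(11 + H))
(b(-17, 45) + N(0)) + 2944 = (-½*45*(-17) + (-2 + 0)/(11 + 0)) + 2944 = (765/2 - 2/11) + 2944 = 8411/22 + 2944 = 73179/22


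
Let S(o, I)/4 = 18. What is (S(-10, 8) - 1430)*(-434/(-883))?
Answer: -589372/883 ≈ -667.47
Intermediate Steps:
S(o, I) = 72 (S(o, I) = 4*18 = 72)
(S(-10, 8) - 1430)*(-434/(-883)) = (72 - 1430)*(-434/(-883)) = -(-589372)*(-1)/883 = -1358*434/883 = -589372/883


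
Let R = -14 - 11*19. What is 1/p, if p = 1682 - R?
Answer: 1/1905 ≈ 0.00052493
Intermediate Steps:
R = -223 (R = -14 - 209 = -223)
p = 1905 (p = 1682 - 1*(-223) = 1682 + 223 = 1905)
1/p = 1/1905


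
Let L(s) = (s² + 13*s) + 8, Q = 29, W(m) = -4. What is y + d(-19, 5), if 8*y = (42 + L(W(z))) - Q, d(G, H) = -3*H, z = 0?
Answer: -135/8 ≈ -16.875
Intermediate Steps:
L(s) = 8 + s² + 13*s
y = -15/8 (y = ((42 + (8 + (-4)² + 13*(-4))) - 1*29)/8 = ((42 + (8 + 16 - 52)) - 29)/8 = ((42 - 28) - 29)/8 = (14 - 29)/8 = (⅛)*(-15) = -15/8 ≈ -1.8750)
y + d(-19, 5) = -15/8 - 3*5 = -15/8 - 15 = -135/8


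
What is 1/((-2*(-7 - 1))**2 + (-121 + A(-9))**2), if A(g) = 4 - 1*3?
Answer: 1/14656 ≈ 6.8231e-5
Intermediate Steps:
A(g) = 1 (A(g) = 4 - 3 = 1)
1/((-2*(-7 - 1))**2 + (-121 + A(-9))**2) = 1/((-2*(-7 - 1))**2 + (-121 + 1)**2) = 1/((-2*(-8))**2 + (-120)**2) = 1/(16**2 + 14400) = 1/(256 + 14400) = 1/14656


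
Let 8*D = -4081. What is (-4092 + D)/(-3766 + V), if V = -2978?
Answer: 36817/53952 ≈ 0.68240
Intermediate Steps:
D = -4081/8 (D = (⅛)*(-4081) = -4081/8 ≈ -510.13)
(-4092 + D)/(-3766 + V) = (-4092 - 4081/8)/(-3766 - 2978) = -36817/8/(-6744) = -36817/8*(-1/6744) = 36817/53952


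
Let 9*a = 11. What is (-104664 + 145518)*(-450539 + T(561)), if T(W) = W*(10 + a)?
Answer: -18149117140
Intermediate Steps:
a = 11/9 (a = (⅑)*11 = 11/9 ≈ 1.2222)
T(W) = 101*W/9 (T(W) = W*(10 + 11/9) = W*(101/9) = 101*W/9)
(-104664 + 145518)*(-450539 + T(561)) = (-104664 + 145518)*(-450539 + (101/9)*561) = 40854*(-450539 + 18887/3) = 40854*(-1332730/3) = -18149117140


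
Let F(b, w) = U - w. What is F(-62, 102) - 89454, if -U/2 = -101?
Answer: -89354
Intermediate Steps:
U = 202 (U = -2*(-101) = 202)
F(b, w) = 202 - w
F(-62, 102) - 89454 = (202 - 1*102) - 89454 = (202 - 102) - 89454 = 100 - 89454 = -89354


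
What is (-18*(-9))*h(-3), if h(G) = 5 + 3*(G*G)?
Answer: 5184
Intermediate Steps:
h(G) = 5 + 3*G²
(-18*(-9))*h(-3) = (-18*(-9))*(5 + 3*(-3)²) = 162*(5 + 3*9) = 162*(5 + 27) = 162*32 = 5184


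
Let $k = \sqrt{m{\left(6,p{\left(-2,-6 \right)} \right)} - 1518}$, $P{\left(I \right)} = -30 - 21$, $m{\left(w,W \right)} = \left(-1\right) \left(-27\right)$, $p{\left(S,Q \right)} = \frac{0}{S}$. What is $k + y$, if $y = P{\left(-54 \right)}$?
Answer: $-51 + i \sqrt{1491} \approx -51.0 + 38.613 i$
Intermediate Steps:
$p{\left(S,Q \right)} = 0$
$m{\left(w,W \right)} = 27$
$P{\left(I \right)} = -51$
$y = -51$
$k = i \sqrt{1491}$ ($k = \sqrt{27 - 1518} = \sqrt{-1491} = i \sqrt{1491} \approx 38.613 i$)
$k + y = i \sqrt{1491} - 51 = -51 + i \sqrt{1491}$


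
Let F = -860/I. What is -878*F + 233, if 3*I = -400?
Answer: -54301/10 ≈ -5430.1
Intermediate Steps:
I = -400/3 (I = (⅓)*(-400) = -400/3 ≈ -133.33)
F = 129/20 (F = -860/(-400/3) = -860*(-3/400) = 129/20 ≈ 6.4500)
-878*F + 233 = -878*129/20 + 233 = -56631/10 + 233 = -54301/10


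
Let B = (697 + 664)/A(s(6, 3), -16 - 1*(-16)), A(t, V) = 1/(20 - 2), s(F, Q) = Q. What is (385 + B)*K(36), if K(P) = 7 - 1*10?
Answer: -74649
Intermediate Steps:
K(P) = -3 (K(P) = 7 - 10 = -3)
A(t, V) = 1/18
B = 24498 (B = (697 + 664)/(1/18) = 1361*18 = 24498)
(385 + B)*K(36) = (385 + 24498)*(-3) = 24883*(-3) = -74649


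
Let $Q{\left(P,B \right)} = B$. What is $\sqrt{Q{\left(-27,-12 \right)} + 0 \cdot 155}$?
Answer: $2 i \sqrt{3} \approx 3.4641 i$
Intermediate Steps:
$\sqrt{Q{\left(-27,-12 \right)} + 0 \cdot 155} = \sqrt{-12 + 0 \cdot 155} = \sqrt{-12 + 0} = \sqrt{-12} = 2 i \sqrt{3}$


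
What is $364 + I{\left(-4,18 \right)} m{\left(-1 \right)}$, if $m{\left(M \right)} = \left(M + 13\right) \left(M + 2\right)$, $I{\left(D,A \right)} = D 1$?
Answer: $316$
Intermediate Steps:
$I{\left(D,A \right)} = D$
$m{\left(M \right)} = \left(2 + M\right) \left(13 + M\right)$ ($m{\left(M \right)} = \left(13 + M\right) \left(2 + M\right) = \left(2 + M\right) \left(13 + M\right)$)
$364 + I{\left(-4,18 \right)} m{\left(-1 \right)} = 364 - 4 \left(26 + \left(-1\right)^{2} + 15 \left(-1\right)\right) = 364 - 4 \left(26 + 1 - 15\right) = 364 - 48 = 316$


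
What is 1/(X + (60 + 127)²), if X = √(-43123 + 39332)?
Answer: 2057/71931456 - I*√3791/1222834752 ≈ 2.8597e-5 - 5.0351e-8*I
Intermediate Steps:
X = I*√3791 (X = √(-3791) = I*√3791 ≈ 61.571*I)
1/(X + (60 + 127)²) = 1/(I*√3791 + (60 + 127)²) = 1/(I*√3791 + 187²) = 1/(I*√3791 + 34969) = 1/(34969 + I*√3791)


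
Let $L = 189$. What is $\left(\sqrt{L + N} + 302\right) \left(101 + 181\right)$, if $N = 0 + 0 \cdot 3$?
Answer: $85164 + 846 \sqrt{21} \approx 89041.0$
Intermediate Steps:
$N = 0$ ($N = 0 + 0 = 0$)
$\left(\sqrt{L + N} + 302\right) \left(101 + 181\right) = \left(\sqrt{189 + 0} + 302\right) \left(101 + 181\right) = \left(\sqrt{189} + 302\right) 282 = \left(3 \sqrt{21} + 302\right) 282 = \left(302 + 3 \sqrt{21}\right) 282 = 85164 + 846 \sqrt{21}$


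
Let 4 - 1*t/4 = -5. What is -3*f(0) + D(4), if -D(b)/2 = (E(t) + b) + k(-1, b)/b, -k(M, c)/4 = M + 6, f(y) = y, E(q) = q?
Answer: -70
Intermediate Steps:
t = 36 (t = 16 - 4*(-5) = 16 + 20 = 36)
k(M, c) = -24 - 4*M (k(M, c) = -4*(M + 6) = -4*(6 + M) = -24 - 4*M)
D(b) = -72 - 2*b + 40/b (D(b) = -2*((36 + b) + (-24 - 4*(-1))/b) = -2*((36 + b) + (-24 + 4)/b) = -2*((36 + b) - 20/b) = -2*(36 + b - 20/b) = -72 - 2*b + 40/b)
-3*f(0) + D(4) = -3*0 + (-72 - 2*4 + 40/4) = 0 + (-72 - 8 + 40*(¼)) = 0 + (-72 - 8 + 10) = 0 - 70 = -70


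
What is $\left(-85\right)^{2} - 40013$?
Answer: $-32788$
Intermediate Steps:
$\left(-85\right)^{2} - 40013 = 7225 - 40013 = -32788$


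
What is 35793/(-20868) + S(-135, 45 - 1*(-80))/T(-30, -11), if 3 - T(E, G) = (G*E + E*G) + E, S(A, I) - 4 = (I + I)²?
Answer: -442258561/4361412 ≈ -101.40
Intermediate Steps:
S(A, I) = 4 + 4*I² (S(A, I) = 4 + (I + I)² = 4 + (2*I)² = 4 + 4*I²)
T(E, G) = 3 - E - 2*E*G (T(E, G) = 3 - ((G*E + E*G) + E) = 3 - ((E*G + E*G) + E) = 3 - (2*E*G + E) = 3 - (E + 2*E*G) = 3 + (-E - 2*E*G) = 3 - E - 2*E*G)
35793/(-20868) + S(-135, 45 - 1*(-80))/T(-30, -11) = 35793/(-20868) + (4 + 4*(45 - 1*(-80))²)/(3 - 1*(-30) - 2*(-30)*(-11)) = 35793*(-1/20868) + (4 + 4*(45 + 80)²)/(3 + 30 - 660) = -11931/6956 + (4 + 4*125²)/(-627) = -11931/6956 + (4 + 4*15625)*(-1/627) = -11931/6956 + (4 + 62500)*(-1/627) = -11931/6956 + 62504*(-1/627) = -11931/6956 - 62504/627 = -442258561/4361412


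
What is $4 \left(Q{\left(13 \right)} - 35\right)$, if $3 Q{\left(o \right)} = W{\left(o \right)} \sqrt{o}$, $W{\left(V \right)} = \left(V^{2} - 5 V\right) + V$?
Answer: $-140 + 156 \sqrt{13} \approx 422.47$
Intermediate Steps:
$W{\left(V \right)} = V^{2} - 4 V$
$Q{\left(o \right)} = \frac{o^{\frac{3}{2}} \left(-4 + o\right)}{3}$ ($Q{\left(o \right)} = \frac{o \left(-4 + o\right) \sqrt{o}}{3} = \frac{o^{\frac{3}{2}} \left(-4 + o\right)}{3}$)
$4 \left(Q{\left(13 \right)} - 35\right) = 4 \left(\frac{13^{\frac{3}{2}} \left(-4 + 13\right)}{3} - 35\right) = 4 \left(\frac{1}{3} \cdot 13 \sqrt{13} \cdot 9 + \left(-45 + 10\right)\right) = 4 \left(39 \sqrt{13} - 35\right) = 4 \left(-35 + 39 \sqrt{13}\right) = -140 + 156 \sqrt{13}$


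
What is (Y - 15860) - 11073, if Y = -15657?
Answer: -42590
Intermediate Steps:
(Y - 15860) - 11073 = (-15657 - 15860) - 11073 = -31517 - 11073 = -42590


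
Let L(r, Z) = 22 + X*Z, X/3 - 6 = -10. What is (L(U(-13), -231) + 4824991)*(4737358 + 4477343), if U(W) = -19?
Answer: 44486595267285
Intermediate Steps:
X = -12 (X = 18 + 3*(-10) = 18 - 30 = -12)
L(r, Z) = 22 - 12*Z
(L(U(-13), -231) + 4824991)*(4737358 + 4477343) = ((22 - 12*(-231)) + 4824991)*(4737358 + 4477343) = ((22 + 2772) + 4824991)*9214701 = (2794 + 4824991)*9214701 = 4827785*9214701 = 44486595267285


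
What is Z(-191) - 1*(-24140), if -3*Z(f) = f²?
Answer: 35939/3 ≈ 11980.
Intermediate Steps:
Z(f) = -f²/3
Z(-191) - 1*(-24140) = -⅓*(-191)² - 1*(-24140) = -⅓*36481 + 24140 = -36481/3 + 24140 = 35939/3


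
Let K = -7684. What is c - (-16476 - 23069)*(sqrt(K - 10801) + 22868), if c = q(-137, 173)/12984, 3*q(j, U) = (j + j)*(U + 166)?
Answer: 5870813354039/6492 + 39545*I*sqrt(18485) ≈ 9.0431e+8 + 5.3765e+6*I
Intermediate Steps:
q(j, U) = 2*j*(166 + U)/3 (q(j, U) = ((j + j)*(U + 166))/3 = ((2*j)*(166 + U))/3 = (2*j*(166 + U))/3 = 2*j*(166 + U)/3)
c = -15481/6492 (c = ((2/3)*(-137)*(166 + 173))/12984 = ((2/3)*(-137)*339)*(1/12984) = -30962*1/12984 = -15481/6492 ≈ -2.3846)
c - (-16476 - 23069)*(sqrt(K - 10801) + 22868) = -15481/6492 - (-16476 - 23069)*(sqrt(-7684 - 10801) + 22868) = -15481/6492 - (-39545)*(sqrt(-18485) + 22868) = -15481/6492 - (-39545)*(I*sqrt(18485) + 22868) = -15481/6492 - (-39545)*(22868 + I*sqrt(18485)) = -15481/6492 - (-904315060 - 39545*I*sqrt(18485)) = -15481/6492 + (904315060 + 39545*I*sqrt(18485)) = 5870813354039/6492 + 39545*I*sqrt(18485)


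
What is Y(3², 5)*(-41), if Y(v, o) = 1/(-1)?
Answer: 41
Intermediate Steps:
Y(v, o) = -1
Y(3², 5)*(-41) = -1*(-41) = 41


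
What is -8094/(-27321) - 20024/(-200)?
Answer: 22862271/227675 ≈ 100.42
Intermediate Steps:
-8094/(-27321) - 20024/(-200) = -8094*(-1/27321) - 20024*(-1/200) = 2698/9107 + 2503/25 = 22862271/227675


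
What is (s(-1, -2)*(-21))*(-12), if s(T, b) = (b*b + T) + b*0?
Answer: 756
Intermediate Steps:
s(T, b) = T + b**2 (s(T, b) = (b**2 + T) + 0 = (T + b**2) + 0 = T + b**2)
(s(-1, -2)*(-21))*(-12) = ((-1 + (-2)**2)*(-21))*(-12) = ((-1 + 4)*(-21))*(-12) = (3*(-21))*(-12) = -63*(-12) = 756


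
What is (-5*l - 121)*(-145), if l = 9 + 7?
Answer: 29145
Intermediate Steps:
l = 16
(-5*l - 121)*(-145) = (-5*16 - 121)*(-145) = (-80 - 121)*(-145) = -201*(-145) = 29145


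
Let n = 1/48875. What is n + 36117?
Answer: 1765218376/48875 ≈ 36117.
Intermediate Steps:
n = 1/48875 ≈ 2.0460e-5
n + 36117 = 1/48875 + 36117 = 1765218376/48875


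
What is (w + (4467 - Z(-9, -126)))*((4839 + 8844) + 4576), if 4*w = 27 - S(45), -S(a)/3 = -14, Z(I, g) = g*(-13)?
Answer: 206344959/4 ≈ 5.1586e+7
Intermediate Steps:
Z(I, g) = -13*g
S(a) = 42 (S(a) = -3*(-14) = 42)
w = -15/4 (w = (27 - 1*42)/4 = (27 - 42)/4 = (¼)*(-15) = -15/4 ≈ -3.7500)
(w + (4467 - Z(-9, -126)))*((4839 + 8844) + 4576) = (-15/4 + (4467 - (-13)*(-126)))*((4839 + 8844) + 4576) = (-15/4 + (4467 - 1*1638))*(13683 + 4576) = (-15/4 + (4467 - 1638))*18259 = (-15/4 + 2829)*18259 = (11301/4)*18259 = 206344959/4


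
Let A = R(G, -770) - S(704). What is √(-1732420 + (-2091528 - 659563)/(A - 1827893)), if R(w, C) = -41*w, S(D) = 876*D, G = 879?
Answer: I*√2665133716784196611/1240318 ≈ 1316.2*I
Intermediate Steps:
A = -652743 (A = -41*879 - 876*704 = -36039 - 1*616704 = -36039 - 616704 = -652743)
√(-1732420 + (-2091528 - 659563)/(A - 1827893)) = √(-1732420 + (-2091528 - 659563)/(-652743 - 1827893)) = √(-1732420 - 2751091/(-2480636)) = √(-1732420 - 2751091*(-1/2480636)) = √(-1732420 + 2751091/2480636) = √(-4297500668029/2480636) = I*√2665133716784196611/1240318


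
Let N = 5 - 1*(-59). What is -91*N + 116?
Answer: -5708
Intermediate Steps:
N = 64 (N = 5 + 59 = 64)
-91*N + 116 = -91*64 + 116 = -5824 + 116 = -5708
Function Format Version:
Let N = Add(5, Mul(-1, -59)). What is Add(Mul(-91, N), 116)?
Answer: -5708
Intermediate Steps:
N = 64 (N = Add(5, 59) = 64)
Add(Mul(-91, N), 116) = Add(Mul(-91, 64), 116) = Add(-5824, 116) = -5708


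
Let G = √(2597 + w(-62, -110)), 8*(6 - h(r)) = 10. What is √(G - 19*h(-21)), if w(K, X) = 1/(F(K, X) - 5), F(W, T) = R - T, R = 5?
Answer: √(-1092025 + 110*√31423810)/110 ≈ 6.2681*I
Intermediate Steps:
h(r) = 19/4 (h(r) = 6 - ⅛*10 = 6 - 5/4 = 19/4)
F(W, T) = 5 - T
w(K, X) = -1/X (w(K, X) = 1/((5 - X) - 5) = 1/(-X) = -1/X)
G = √31423810/110 (G = √(2597 - 1/(-110)) = √(2597 - 1*(-1/110)) = √(2597 + 1/110) = √(285671/110) = √31423810/110 ≈ 50.961)
√(G - 19*h(-21)) = √(√31423810/110 - 19*19/4) = √(√31423810/110 - 361/4) = √(-361/4 + √31423810/110)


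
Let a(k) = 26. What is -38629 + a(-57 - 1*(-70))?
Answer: -38603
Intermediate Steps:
-38629 + a(-57 - 1*(-70)) = -38629 + 26 = -38603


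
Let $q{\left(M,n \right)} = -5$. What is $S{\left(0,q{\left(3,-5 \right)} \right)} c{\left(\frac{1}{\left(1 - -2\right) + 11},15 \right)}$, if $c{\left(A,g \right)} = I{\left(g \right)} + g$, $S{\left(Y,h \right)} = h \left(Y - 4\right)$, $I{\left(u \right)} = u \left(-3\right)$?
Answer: $-600$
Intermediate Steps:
$I{\left(u \right)} = - 3 u$
$S{\left(Y,h \right)} = h \left(-4 + Y\right)$
$c{\left(A,g \right)} = - 2 g$ ($c{\left(A,g \right)} = - 3 g + g = - 2 g$)
$S{\left(0,q{\left(3,-5 \right)} \right)} c{\left(\frac{1}{\left(1 - -2\right) + 11},15 \right)} = - 5 \left(-4 + 0\right) \left(\left(-2\right) 15\right) = \left(-5\right) \left(-4\right) \left(-30\right) = 20 \left(-30\right) = -600$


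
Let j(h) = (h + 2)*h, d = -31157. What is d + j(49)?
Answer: -28658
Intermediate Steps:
j(h) = h*(2 + h) (j(h) = (2 + h)*h = h*(2 + h))
d + j(49) = -31157 + 49*(2 + 49) = -31157 + 49*51 = -31157 + 2499 = -28658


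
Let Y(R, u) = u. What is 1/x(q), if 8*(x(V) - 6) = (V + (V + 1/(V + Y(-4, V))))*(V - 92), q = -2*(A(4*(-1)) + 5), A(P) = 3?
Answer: 64/28059 ≈ 0.0022809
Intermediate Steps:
q = -16 (q = -2*(3 + 5) = -2*8 = -16)
x(V) = 6 + (-92 + V)*(1/(2*V) + 2*V)/8 (x(V) = 6 + ((V + (V + 1/(V + V)))*(V - 92))/8 = 6 + ((V + (V + 1/(2*V)))*(-92 + V))/8 = 6 + ((1/(2*V) + 2*V)*(-92 + V))/8 = 6 + ((-92 + V)*(1/(2*V) + 2*V))/8 = 6 + (-92 + V)*(1/(2*V) + 2*V)/8)
1/x(q) = 1/(97/16 - 23*(-16) - 23/4/(-16) + (¼)*(-16)²) = 1/(97/16 + 368 - 23/4*(-1/16) + (¼)*256) = 1/(97/16 + 368 + 23/64 + 64) = 1/(28059/64) = 64/28059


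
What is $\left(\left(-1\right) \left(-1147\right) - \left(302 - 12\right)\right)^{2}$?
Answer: $734449$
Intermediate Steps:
$\left(\left(-1\right) \left(-1147\right) - \left(302 - 12\right)\right)^{2} = \left(1147 - 290\right)^{2} = 857^{2} = 734449$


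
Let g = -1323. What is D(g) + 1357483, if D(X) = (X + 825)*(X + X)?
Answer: 2675191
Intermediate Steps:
D(X) = 2*X*(825 + X) (D(X) = (825 + X)*(2*X) = 2*X*(825 + X))
D(g) + 1357483 = 2*(-1323)*(825 - 1323) + 1357483 = 2*(-1323)*(-498) + 1357483 = 1317708 + 1357483 = 2675191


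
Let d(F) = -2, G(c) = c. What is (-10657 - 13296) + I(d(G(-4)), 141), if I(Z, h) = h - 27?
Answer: -23839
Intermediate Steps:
I(Z, h) = -27 + h
(-10657 - 13296) + I(d(G(-4)), 141) = (-10657 - 13296) + (-27 + 141) = -23953 + 114 = -23839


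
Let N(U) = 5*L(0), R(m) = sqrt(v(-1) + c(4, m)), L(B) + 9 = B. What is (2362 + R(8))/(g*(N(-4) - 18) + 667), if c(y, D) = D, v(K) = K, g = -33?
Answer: 1181/1373 + sqrt(7)/2746 ≈ 0.86112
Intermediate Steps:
L(B) = -9 + B
R(m) = sqrt(-1 + m)
N(U) = -45 (N(U) = 5*(-9 + 0) = 5*(-9) = -45)
(2362 + R(8))/(g*(N(-4) - 18) + 667) = (2362 + sqrt(-1 + 8))/(-33*(-45 - 18) + 667) = (2362 + sqrt(7))/(-33*(-63) + 667) = (2362 + sqrt(7))/(2079 + 667) = (2362 + sqrt(7))/2746 = (2362 + sqrt(7))*(1/2746) = 1181/1373 + sqrt(7)/2746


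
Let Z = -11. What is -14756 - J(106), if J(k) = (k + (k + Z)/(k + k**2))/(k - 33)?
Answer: -12218668643/827966 ≈ -14757.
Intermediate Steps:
J(k) = (k + (-11 + k)/(k + k**2))/(-33 + k) (J(k) = (k + (k - 11)/(k + k**2))/(k - 33) = (k + (-11 + k)/(k + k**2))/(-33 + k))
-14756 - J(106) = -14756 - (11 - 1*106 - 1*106**2 - 1*106**3)/(106*(33 - 1*106**2 + 32*106)) = -14756 - (11 - 106 - 1*11236 - 1*1191016)/(106*(33 - 1*11236 + 3392)) = -14756 - (11 - 106 - 11236 - 1191016)/(106*(33 - 11236 + 3392)) = -14756 - (-1202347)/(106*(-7811)) = -14756 - (-1)*(-1202347)/(106*7811) = -14756 - 1*1202347/827966 = -14756 - 1202347/827966 = -12218668643/827966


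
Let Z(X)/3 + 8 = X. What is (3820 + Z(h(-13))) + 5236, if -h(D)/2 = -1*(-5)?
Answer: 9002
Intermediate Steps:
h(D) = -10 (h(D) = -(-2)*(-5) = -2*5 = -10)
Z(X) = -24 + 3*X
(3820 + Z(h(-13))) + 5236 = (3820 + (-24 + 3*(-10))) + 5236 = (3820 + (-24 - 30)) + 5236 = (3820 - 54) + 5236 = 3766 + 5236 = 9002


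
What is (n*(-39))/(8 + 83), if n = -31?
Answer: 93/7 ≈ 13.286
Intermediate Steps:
(n*(-39))/(8 + 83) = (-31*(-39))/(8 + 83) = 1209/91 = 1209*(1/91) = 93/7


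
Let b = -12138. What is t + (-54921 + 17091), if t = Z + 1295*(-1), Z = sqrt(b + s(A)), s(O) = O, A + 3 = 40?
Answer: -39125 + I*sqrt(12101) ≈ -39125.0 + 110.0*I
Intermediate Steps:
A = 37 (A = -3 + 40 = 37)
Z = I*sqrt(12101) (Z = sqrt(-12138 + 37) = sqrt(-12101) = I*sqrt(12101) ≈ 110.0*I)
t = -1295 + I*sqrt(12101) (t = I*sqrt(12101) + 1295*(-1) = I*sqrt(12101) - 1295 = -1295 + I*sqrt(12101) ≈ -1295.0 + 110.0*I)
t + (-54921 + 17091) = (-1295 + I*sqrt(12101)) + (-54921 + 17091) = (-1295 + I*sqrt(12101)) - 37830 = -39125 + I*sqrt(12101)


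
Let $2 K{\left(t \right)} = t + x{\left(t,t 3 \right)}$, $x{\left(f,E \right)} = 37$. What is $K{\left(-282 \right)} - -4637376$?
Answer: $\frac{9274507}{2} \approx 4.6373 \cdot 10^{6}$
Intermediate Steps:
$K{\left(t \right)} = \frac{37}{2} + \frac{t}{2}$ ($K{\left(t \right)} = \frac{t + 37}{2} = \frac{37 + t}{2} = \frac{37}{2} + \frac{t}{2}$)
$K{\left(-282 \right)} - -4637376 = \left(\frac{37}{2} + \frac{1}{2} \left(-282\right)\right) - -4637376 = \left(\frac{37}{2} - 141\right) + 4637376 = - \frac{245}{2} + 4637376 = \frac{9274507}{2}$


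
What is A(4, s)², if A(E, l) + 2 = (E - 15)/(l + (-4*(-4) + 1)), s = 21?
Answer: 7569/1444 ≈ 5.2417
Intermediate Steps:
A(E, l) = -2 + (-15 + E)/(17 + l) (A(E, l) = -2 + (E - 15)/(l + (-4*(-4) + 1)) = -2 + (-15 + E)/(l + (16 + 1)) = -2 + (-15 + E)/(l + 17) = -2 + (-15 + E)/(17 + l))
A(4, s)² = ((-49 + 4 - 2*21)/(17 + 21))² = ((-49 + 4 - 42)/38)² = ((1/38)*(-87))² = (-87/38)² = 7569/1444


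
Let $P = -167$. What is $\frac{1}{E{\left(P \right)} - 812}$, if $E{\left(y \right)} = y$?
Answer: $- \frac{1}{979} \approx -0.0010215$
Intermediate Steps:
$\frac{1}{E{\left(P \right)} - 812} = \frac{1}{-167 - 812} = \frac{1}{-979} = - \frac{1}{979}$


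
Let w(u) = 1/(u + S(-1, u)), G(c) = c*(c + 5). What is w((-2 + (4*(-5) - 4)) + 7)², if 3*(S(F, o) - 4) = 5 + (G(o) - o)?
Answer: 9/60025 ≈ 0.00014994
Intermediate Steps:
G(c) = c*(5 + c)
S(F, o) = 17/3 - o/3 + o*(5 + o)/3 (S(F, o) = 4 + (5 + (o*(5 + o) - o))/3 = 4 + (5 + (-o + o*(5 + o)))/3 = 4 + (5 - o + o*(5 + o))/3 = 4 + (5/3 - o/3 + o*(5 + o)/3) = 17/3 - o/3 + o*(5 + o)/3)
w(u) = 1/(17/3 + 2*u/3 + u*(5 + u)/3) (w(u) = 1/(u + (17/3 - u/3 + u*(5 + u)/3)) = 1/(17/3 + 2*u/3 + u*(5 + u)/3))
w((-2 + (4*(-5) - 4)) + 7)² = (3/(17 + ((-2 + (4*(-5) - 4)) + 7)² + 7*((-2 + (4*(-5) - 4)) + 7)))² = (3/(17 + ((-2 + (-20 - 4)) + 7)² + 7*((-2 + (-20 - 4)) + 7)))² = (3/(17 + ((-2 - 24) + 7)² + 7*((-2 - 24) + 7)))² = (3/(17 + (-26 + 7)² + 7*(-26 + 7)))² = (3/(17 + (-19)² + 7*(-19)))² = (3/(17 + 361 - 133))² = (3/245)² = 9/60025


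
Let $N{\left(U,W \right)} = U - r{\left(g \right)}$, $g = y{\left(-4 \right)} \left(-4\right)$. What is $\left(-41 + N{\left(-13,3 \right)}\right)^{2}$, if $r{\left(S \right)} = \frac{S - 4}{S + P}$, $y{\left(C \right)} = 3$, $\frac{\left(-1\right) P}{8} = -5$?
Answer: $\frac{139876}{49} \approx 2854.6$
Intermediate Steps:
$P = 40$ ($P = \left(-8\right) \left(-5\right) = 40$)
$g = -12$ ($g = 3 \left(-4\right) = -12$)
$r{\left(S \right)} = \frac{-4 + S}{40 + S}$ ($r{\left(S \right)} = \frac{S - 4}{S + 40} = \frac{-4 + S}{40 + S}$)
$N{\left(U,W \right)} = \frac{4}{7} + U$ ($N{\left(U,W \right)} = U - \frac{-4 - 12}{40 - 12} = U - \frac{1}{28} \left(-16\right) = U - - \frac{4}{7} = U + \frac{4}{7} = \frac{4}{7} + U$)
$\left(-41 + N{\left(-13,3 \right)}\right)^{2} = \left(-41 + \left(\frac{4}{7} - 13\right)\right)^{2} = \left(-41 - \frac{87}{7}\right)^{2} = \left(- \frac{374}{7}\right)^{2} = \frac{139876}{49}$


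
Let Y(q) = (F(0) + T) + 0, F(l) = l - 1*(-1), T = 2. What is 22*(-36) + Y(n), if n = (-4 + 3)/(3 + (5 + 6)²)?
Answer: -789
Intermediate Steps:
F(l) = 1 + l (F(l) = l + 1 = 1 + l)
n = -1/124 (n = -1/(3 + 11²) = -1/(3 + 121) = -1/124 ≈ -0.0080645)
Y(q) = 3 (Y(q) = ((1 + 0) + 2) + 0 = (1 + 2) + 0 = 3 + 0 = 3)
22*(-36) + Y(n) = 22*(-36) + 3 = -792 + 3 = -789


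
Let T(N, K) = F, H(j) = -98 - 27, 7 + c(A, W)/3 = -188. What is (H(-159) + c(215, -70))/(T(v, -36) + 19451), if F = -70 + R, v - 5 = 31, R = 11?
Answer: -355/9696 ≈ -0.036613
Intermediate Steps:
c(A, W) = -585 (c(A, W) = -21 + 3*(-188) = -21 - 564 = -585)
H(j) = -125
v = 36 (v = 5 + 31 = 36)
F = -59 (F = -70 + 11 = -59)
T(N, K) = -59
(H(-159) + c(215, -70))/(T(v, -36) + 19451) = (-125 - 585)/(-59 + 19451) = -710/19392 = -710*1/19392 = -355/9696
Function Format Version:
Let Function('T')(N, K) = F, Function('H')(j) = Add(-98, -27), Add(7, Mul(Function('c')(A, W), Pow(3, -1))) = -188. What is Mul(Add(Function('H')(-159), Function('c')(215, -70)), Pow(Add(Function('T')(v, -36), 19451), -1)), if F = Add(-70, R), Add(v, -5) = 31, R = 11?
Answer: Rational(-355, 9696) ≈ -0.036613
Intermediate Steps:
Function('c')(A, W) = -585 (Function('c')(A, W) = Add(-21, Mul(3, -188)) = Add(-21, -564) = -585)
Function('H')(j) = -125
v = 36 (v = Add(5, 31) = 36)
F = -59 (F = Add(-70, 11) = -59)
Function('T')(N, K) = -59
Mul(Add(Function('H')(-159), Function('c')(215, -70)), Pow(Add(Function('T')(v, -36), 19451), -1)) = Mul(Add(-125, -585), Pow(Add(-59, 19451), -1)) = Mul(-710, Pow(19392, -1)) = Mul(-710, Rational(1, 19392)) = Rational(-355, 9696)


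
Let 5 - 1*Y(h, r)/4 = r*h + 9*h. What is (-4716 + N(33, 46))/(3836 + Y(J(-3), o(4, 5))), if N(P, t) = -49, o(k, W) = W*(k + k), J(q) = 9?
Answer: -4765/2092 ≈ -2.2777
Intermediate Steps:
o(k, W) = 2*W*k (o(k, W) = W*(2*k) = 2*W*k)
Y(h, r) = 20 - 36*h - 4*h*r (Y(h, r) = 20 - 4*(r*h + 9*h) = 20 - 4*(h*r + 9*h) = 20 - 4*(9*h + h*r) = 20 + (-36*h - 4*h*r) = 20 - 36*h - 4*h*r)
(-4716 + N(33, 46))/(3836 + Y(J(-3), o(4, 5))) = (-4716 - 49)/(3836 + (20 - 36*9 - 4*9*2*5*4)) = -4765/(3836 + (20 - 324 - 4*9*40)) = -4765/(3836 + (20 - 324 - 1440)) = -4765/(3836 - 1744) = -4765/2092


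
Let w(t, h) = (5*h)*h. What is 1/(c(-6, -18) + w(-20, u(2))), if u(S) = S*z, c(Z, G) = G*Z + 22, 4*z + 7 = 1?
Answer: 1/175 ≈ 0.0057143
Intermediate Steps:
z = -3/2 (z = -7/4 + (1/4)*1 = -7/4 + 1/4 = -3/2 ≈ -1.5000)
c(Z, G) = 22 + G*Z
u(S) = -3*S/2 (u(S) = S*(-3/2) = -3*S/2)
w(t, h) = 5*h**2
1/(c(-6, -18) + w(-20, u(2))) = 1/((22 - 18*(-6)) + 5*(-3/2*2)**2) = 1/((22 + 108) + 5*(-3)**2) = 1/(130 + 5*9) = 1/(130 + 45) = 1/175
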